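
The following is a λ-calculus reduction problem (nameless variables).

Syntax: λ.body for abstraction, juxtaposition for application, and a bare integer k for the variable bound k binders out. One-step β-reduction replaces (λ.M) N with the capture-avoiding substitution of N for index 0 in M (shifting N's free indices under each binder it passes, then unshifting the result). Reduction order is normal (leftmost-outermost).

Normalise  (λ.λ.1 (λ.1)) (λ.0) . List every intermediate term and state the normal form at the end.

Answer: normal form = λ.λ.1  (in 2 steps)

Derivation:
  start: (λ.λ.1 (λ.1)) (λ.0)
  →1  λ.(λ.0) (λ.1)
  →2  λ.λ.1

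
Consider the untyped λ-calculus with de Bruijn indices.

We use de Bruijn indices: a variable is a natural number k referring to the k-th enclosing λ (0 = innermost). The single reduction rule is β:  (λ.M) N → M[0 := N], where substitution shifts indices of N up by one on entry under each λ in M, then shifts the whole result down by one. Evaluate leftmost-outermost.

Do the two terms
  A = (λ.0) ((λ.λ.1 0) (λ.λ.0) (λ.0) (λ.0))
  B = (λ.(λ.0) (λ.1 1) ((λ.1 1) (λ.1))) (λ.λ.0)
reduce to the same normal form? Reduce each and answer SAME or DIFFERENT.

Term A:
  start: (λ.0) ((λ.λ.1 0) (λ.λ.0) (λ.0) (λ.0))
  [1] (λ.λ.1 0) (λ.λ.0) (λ.0) (λ.0)
  [2] (λ.(λ.λ.0) 0) (λ.0) (λ.0)
  [3] (λ.λ.0) (λ.0) (λ.0)
  [4] (λ.0) (λ.0)
  [5] λ.0

Term B:
  start: (λ.(λ.0) (λ.1 1) ((λ.1 1) (λ.1))) (λ.λ.0)
  [1] (λ.0) (λ.(λ.λ.0) (λ.λ.0)) ((λ.(λ.λ.0) (λ.λ.0)) (λ.λ.λ.0))
  [2] (λ.(λ.λ.0) (λ.λ.0)) ((λ.(λ.λ.0) (λ.λ.0)) (λ.λ.λ.0))
  [3] (λ.λ.0) (λ.λ.0)
  [4] λ.0

Answer: SAME — A ⇓ λ.0, B ⇓ λ.0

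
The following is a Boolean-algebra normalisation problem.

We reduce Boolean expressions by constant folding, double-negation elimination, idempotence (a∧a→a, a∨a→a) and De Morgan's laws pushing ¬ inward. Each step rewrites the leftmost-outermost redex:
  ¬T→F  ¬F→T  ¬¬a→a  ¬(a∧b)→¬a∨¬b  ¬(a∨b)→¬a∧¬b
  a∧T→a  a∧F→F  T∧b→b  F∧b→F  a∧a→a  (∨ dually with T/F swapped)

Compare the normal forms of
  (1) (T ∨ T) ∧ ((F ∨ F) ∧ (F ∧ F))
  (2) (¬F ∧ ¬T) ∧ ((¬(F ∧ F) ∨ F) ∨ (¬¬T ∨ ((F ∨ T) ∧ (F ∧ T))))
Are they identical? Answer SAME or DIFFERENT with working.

Answer: SAME — A ⇓ F, B ⇓ F

Reduction:
Term A:
  start: (T ∨ T) ∧ ((F ∨ F) ∧ (F ∧ F))
  →1  T ∧ ((F ∨ F) ∧ (F ∧ F))
  →2  (F ∨ F) ∧ (F ∧ F)
  →3  F ∧ (F ∧ F)
  →4  F

Term B:
  start: (¬F ∧ ¬T) ∧ ((¬(F ∧ F) ∨ F) ∨ (¬¬T ∨ ((F ∨ T) ∧ (F ∧ T))))
  →1  (T ∧ ¬T) ∧ ((¬(F ∧ F) ∨ F) ∨ (¬¬T ∨ ((F ∨ T) ∧ (F ∧ T))))
  →2  ¬T ∧ ((¬(F ∧ F) ∨ F) ∨ (¬¬T ∨ ((F ∨ T) ∧ (F ∧ T))))
  →3  F ∧ ((¬(F ∧ F) ∨ F) ∨ (¬¬T ∨ ((F ∨ T) ∧ (F ∧ T))))
  →4  F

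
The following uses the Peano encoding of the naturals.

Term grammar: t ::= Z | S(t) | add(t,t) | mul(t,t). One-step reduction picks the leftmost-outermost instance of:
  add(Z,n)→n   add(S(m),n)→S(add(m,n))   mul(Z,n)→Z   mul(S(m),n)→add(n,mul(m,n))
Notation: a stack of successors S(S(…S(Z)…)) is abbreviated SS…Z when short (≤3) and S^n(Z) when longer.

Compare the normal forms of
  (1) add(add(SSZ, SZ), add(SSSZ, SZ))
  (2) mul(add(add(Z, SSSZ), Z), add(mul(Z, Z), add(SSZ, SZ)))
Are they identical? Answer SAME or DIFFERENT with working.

Term A:
  start: add(add(SSZ, SZ), add(SSSZ, SZ))
  [1] add(S(add(SZ, SZ)), add(SSSZ, SZ))
  [2] S(add(add(SZ, SZ), add(SSSZ, SZ)))
  [3] S(add(S(add(Z, SZ)), add(SSSZ, SZ)))
  [4] S(S(add(add(Z, SZ), add(SSSZ, SZ))))
  [5] S(S(add(SZ, add(SSSZ, SZ))))
  [6] S(S(S(add(Z, add(SSSZ, SZ)))))
  [7] S(S(S(add(SSSZ, SZ))))
  [8] S(S(S(S(add(SSZ, SZ)))))
  [9] S(S(S(S(S(add(SZ, SZ))))))
  [10] S(S(S(S(S(S(add(Z, SZ)))))))
  [11] S^7(Z)

Term B:
  start: mul(add(add(Z, SSSZ), Z), add(mul(Z, Z), add(SSZ, SZ)))
  [1] mul(add(SSSZ, Z), add(mul(Z, Z), add(SSZ, SZ)))
  [2] mul(S(add(SSZ, Z)), add(mul(Z, Z), add(SSZ, SZ)))
  [3] add(add(mul(Z, Z), add(SSZ, SZ)), mul(add(SSZ, Z), add(mul(Z, Z), add(SSZ, SZ))))
  [4] add(add(Z, add(SSZ, SZ)), mul(add(SSZ, Z), add(mul(Z, Z), add(SSZ, SZ))))
  [5] add(add(SSZ, SZ), mul(add(SSZ, Z), add(mul(Z, Z), add(SSZ, SZ))))
  [6] add(S(add(SZ, SZ)), mul(add(SSZ, Z), add(mul(Z, Z), add(SSZ, SZ))))
  [7] S(add(add(SZ, SZ), mul(add(SSZ, Z), add(mul(Z, Z), add(SSZ, SZ)))))
  [8] S(add(S(add(Z, SZ)), mul(add(SSZ, Z), add(mul(Z, Z), add(SSZ, SZ)))))
  [9] S(S(add(add(Z, SZ), mul(add(SSZ, Z), add(mul(Z, Z), add(SSZ, SZ))))))
  [10] S(S(add(SZ, mul(add(SSZ, Z), add(mul(Z, Z), add(SSZ, SZ))))))
  [11] S(S(S(add(Z, mul(add(SSZ, Z), add(mul(Z, Z), add(SSZ, SZ)))))))
  [12] S(S(S(mul(add(SSZ, Z), add(mul(Z, Z), add(SSZ, SZ))))))
  [13] S(S(S(mul(S(add(SZ, Z)), add(mul(Z, Z), add(SSZ, SZ))))))
  [14] S(S(S(add(add(mul(Z, Z), add(SSZ, SZ)), mul(add(SZ, Z), add(mul(Z, Z), add(SSZ, SZ)))))))
  [15] S(S(S(add(add(Z, add(SSZ, SZ)), mul(add(SZ, Z), add(mul(Z, Z), add(SSZ, SZ)))))))
  [16] S(S(S(add(add(SSZ, SZ), mul(add(SZ, Z), add(mul(Z, Z), add(SSZ, SZ)))))))
  [17] S(S(S(add(S(add(SZ, SZ)), mul(add(SZ, Z), add(mul(Z, Z), add(SSZ, SZ)))))))
  [18] S(S(S(S(add(add(SZ, SZ), mul(add(SZ, Z), add(mul(Z, Z), add(SSZ, SZ))))))))
  [19] S(S(S(S(add(S(add(Z, SZ)), mul(add(SZ, Z), add(mul(Z, Z), add(SSZ, SZ))))))))
  [20] S(S(S(S(S(add(add(Z, SZ), mul(add(SZ, Z), add(mul(Z, Z), add(SSZ, SZ)))))))))
  [21] S(S(S(S(S(add(SZ, mul(add(SZ, Z), add(mul(Z, Z), add(SSZ, SZ)))))))))
  [22] S(S(S(S(S(S(add(Z, mul(add(SZ, Z), add(mul(Z, Z), add(SSZ, SZ))))))))))
  [23] S(S(S(S(S(S(mul(add(SZ, Z), add(mul(Z, Z), add(SSZ, SZ)))))))))
  [24] S(S(S(S(S(S(mul(S(add(Z, Z)), add(mul(Z, Z), add(SSZ, SZ)))))))))
  [25] S(S(S(S(S(S(add(add(mul(Z, Z), add(SSZ, SZ)), mul(add(Z, Z), add(mul(Z, Z), add(SSZ, SZ))))))))))
  [26] S(S(S(S(S(S(add(add(Z, add(SSZ, SZ)), mul(add(Z, Z), add(mul(Z, Z), add(SSZ, SZ))))))))))
  [27] S(S(S(S(S(S(add(add(SSZ, SZ), mul(add(Z, Z), add(mul(Z, Z), add(SSZ, SZ))))))))))
  [28] S(S(S(S(S(S(add(S(add(SZ, SZ)), mul(add(Z, Z), add(mul(Z, Z), add(SSZ, SZ))))))))))
  [29] S(S(S(S(S(S(S(add(add(SZ, SZ), mul(add(Z, Z), add(mul(Z, Z), add(SSZ, SZ)))))))))))
  [30] S(S(S(S(S(S(S(add(S(add(Z, SZ)), mul(add(Z, Z), add(mul(Z, Z), add(SSZ, SZ)))))))))))
  [31] S(S(S(S(S(S(S(S(add(add(Z, SZ), mul(add(Z, Z), add(mul(Z, Z), add(SSZ, SZ))))))))))))
  [32] S(S(S(S(S(S(S(S(add(SZ, mul(add(Z, Z), add(mul(Z, Z), add(SSZ, SZ))))))))))))
  [33] S(S(S(S(S(S(S(S(S(add(Z, mul(add(Z, Z), add(mul(Z, Z), add(SSZ, SZ)))))))))))))
  [34] S(S(S(S(S(S(S(S(S(mul(add(Z, Z), add(mul(Z, Z), add(SSZ, SZ))))))))))))
  [35] S(S(S(S(S(S(S(S(S(mul(Z, add(mul(Z, Z), add(SSZ, SZ))))))))))))
  [36] S^9(Z)

Answer: DIFFERENT — A ⇓ S^7(Z), B ⇓ S^9(Z)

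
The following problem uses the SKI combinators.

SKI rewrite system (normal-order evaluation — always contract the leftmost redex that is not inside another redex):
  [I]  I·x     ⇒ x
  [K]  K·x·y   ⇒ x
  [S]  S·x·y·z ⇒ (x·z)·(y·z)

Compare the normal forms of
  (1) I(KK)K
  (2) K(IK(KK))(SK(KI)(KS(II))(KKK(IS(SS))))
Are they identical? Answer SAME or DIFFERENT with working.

Term A:
  start: I(KK)K
  step 1: KKK
  step 2: K

Term B:
  start: K(IK(KK))(SK(KI)(KS(II))(KKK(IS(SS))))
  step 1: IK(KK)
  step 2: K(KK)

Answer: DIFFERENT — A ⇓ K, B ⇓ K(KK)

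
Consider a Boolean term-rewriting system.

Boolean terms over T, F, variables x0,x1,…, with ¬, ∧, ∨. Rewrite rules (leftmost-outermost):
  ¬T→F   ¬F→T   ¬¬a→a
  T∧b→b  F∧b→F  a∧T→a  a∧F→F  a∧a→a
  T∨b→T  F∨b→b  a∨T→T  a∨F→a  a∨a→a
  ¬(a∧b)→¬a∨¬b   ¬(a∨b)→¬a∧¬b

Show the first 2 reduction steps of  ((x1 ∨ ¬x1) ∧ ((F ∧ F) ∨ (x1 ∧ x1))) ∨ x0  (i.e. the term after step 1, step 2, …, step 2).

Answer: after 2 steps: ((x1 ∨ ¬x1) ∧ (x1 ∧ x1)) ∨ x0

Derivation:
  start: ((x1 ∨ ¬x1) ∧ ((F ∧ F) ∨ (x1 ∧ x1))) ∨ x0
  →1  ((x1 ∨ ¬x1) ∧ (F ∨ (x1 ∧ x1))) ∨ x0
  →2  ((x1 ∨ ¬x1) ∧ (x1 ∧ x1)) ∨ x0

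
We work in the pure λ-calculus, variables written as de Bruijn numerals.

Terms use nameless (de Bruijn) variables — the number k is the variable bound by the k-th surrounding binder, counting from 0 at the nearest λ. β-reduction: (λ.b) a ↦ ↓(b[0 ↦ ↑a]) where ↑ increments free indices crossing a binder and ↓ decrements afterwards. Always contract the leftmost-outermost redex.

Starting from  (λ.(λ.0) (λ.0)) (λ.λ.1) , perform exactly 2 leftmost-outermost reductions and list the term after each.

  start: (λ.(λ.0) (λ.0)) (λ.λ.1)
  step 1: (λ.0) (λ.0)
  step 2: λ.0

Answer: after 2 steps: λ.0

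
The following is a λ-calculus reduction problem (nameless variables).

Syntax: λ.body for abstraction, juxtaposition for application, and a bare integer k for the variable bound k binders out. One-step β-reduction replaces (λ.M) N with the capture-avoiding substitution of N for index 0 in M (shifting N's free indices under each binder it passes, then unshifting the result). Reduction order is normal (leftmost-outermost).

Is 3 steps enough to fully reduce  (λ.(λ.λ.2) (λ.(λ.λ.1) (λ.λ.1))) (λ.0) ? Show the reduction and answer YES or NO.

  start: (λ.(λ.λ.2) (λ.(λ.λ.1) (λ.λ.1))) (λ.0)
  →1  (λ.λ.λ.0) (λ.(λ.λ.1) (λ.λ.1))
  →2  λ.λ.0

Answer: YES — reaches normal form λ.λ.0 in 2 ≤ 3 steps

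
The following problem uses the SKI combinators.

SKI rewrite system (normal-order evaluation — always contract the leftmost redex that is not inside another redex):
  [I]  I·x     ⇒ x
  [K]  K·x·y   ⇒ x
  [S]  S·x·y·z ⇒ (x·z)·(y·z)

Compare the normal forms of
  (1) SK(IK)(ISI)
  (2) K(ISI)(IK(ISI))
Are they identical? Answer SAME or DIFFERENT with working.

Answer: SAME — A ⇓ SI, B ⇓ SI

Derivation:
Term A:
  start: SK(IK)(ISI)
  step 1: K(ISI)(IK(ISI))
  step 2: ISI
  step 3: SI

Term B:
  start: K(ISI)(IK(ISI))
  step 1: ISI
  step 2: SI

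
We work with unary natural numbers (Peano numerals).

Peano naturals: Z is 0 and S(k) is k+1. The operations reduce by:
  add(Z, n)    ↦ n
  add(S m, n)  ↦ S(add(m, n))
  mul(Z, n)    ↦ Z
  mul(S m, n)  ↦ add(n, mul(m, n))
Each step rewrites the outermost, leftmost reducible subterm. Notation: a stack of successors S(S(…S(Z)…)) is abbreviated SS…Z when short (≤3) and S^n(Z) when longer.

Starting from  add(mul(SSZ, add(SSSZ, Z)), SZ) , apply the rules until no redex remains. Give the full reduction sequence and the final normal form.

Answer: normal form = S^7(Z)  (in 26 steps)

Working:
  start: add(mul(SSZ, add(SSSZ, Z)), SZ)
  step 1: add(add(add(SSSZ, Z), mul(SZ, add(SSSZ, Z))), SZ)
  step 2: add(add(S(add(SSZ, Z)), mul(SZ, add(SSSZ, Z))), SZ)
  step 3: add(S(add(add(SSZ, Z), mul(SZ, add(SSSZ, Z)))), SZ)
  step 4: S(add(add(add(SSZ, Z), mul(SZ, add(SSSZ, Z))), SZ))
  step 5: S(add(add(S(add(SZ, Z)), mul(SZ, add(SSSZ, Z))), SZ))
  step 6: S(add(S(add(add(SZ, Z), mul(SZ, add(SSSZ, Z)))), SZ))
  step 7: S(S(add(add(add(SZ, Z), mul(SZ, add(SSSZ, Z))), SZ)))
  step 8: S(S(add(add(S(add(Z, Z)), mul(SZ, add(SSSZ, Z))), SZ)))
  step 9: S(S(add(S(add(add(Z, Z), mul(SZ, add(SSSZ, Z)))), SZ)))
  step 10: S(S(S(add(add(add(Z, Z), mul(SZ, add(SSSZ, Z))), SZ))))
  step 11: S(S(S(add(add(Z, mul(SZ, add(SSSZ, Z))), SZ))))
  step 12: S(S(S(add(mul(SZ, add(SSSZ, Z)), SZ))))
  step 13: S(S(S(add(add(add(SSSZ, Z), mul(Z, add(SSSZ, Z))), SZ))))
  step 14: S(S(S(add(add(S(add(SSZ, Z)), mul(Z, add(SSSZ, Z))), SZ))))
  step 15: S(S(S(add(S(add(add(SSZ, Z), mul(Z, add(SSSZ, Z)))), SZ))))
  step 16: S(S(S(S(add(add(add(SSZ, Z), mul(Z, add(SSSZ, Z))), SZ)))))
  step 17: S(S(S(S(add(add(S(add(SZ, Z)), mul(Z, add(SSSZ, Z))), SZ)))))
  step 18: S(S(S(S(add(S(add(add(SZ, Z), mul(Z, add(SSSZ, Z)))), SZ)))))
  step 19: S(S(S(S(S(add(add(add(SZ, Z), mul(Z, add(SSSZ, Z))), SZ))))))
  step 20: S(S(S(S(S(add(add(S(add(Z, Z)), mul(Z, add(SSSZ, Z))), SZ))))))
  step 21: S(S(S(S(S(add(S(add(add(Z, Z), mul(Z, add(SSSZ, Z)))), SZ))))))
  step 22: S(S(S(S(S(S(add(add(add(Z, Z), mul(Z, add(SSSZ, Z))), SZ)))))))
  step 23: S(S(S(S(S(S(add(add(Z, mul(Z, add(SSSZ, Z))), SZ)))))))
  step 24: S(S(S(S(S(S(add(mul(Z, add(SSSZ, Z)), SZ)))))))
  step 25: S(S(S(S(S(S(add(Z, SZ)))))))
  step 26: S^7(Z)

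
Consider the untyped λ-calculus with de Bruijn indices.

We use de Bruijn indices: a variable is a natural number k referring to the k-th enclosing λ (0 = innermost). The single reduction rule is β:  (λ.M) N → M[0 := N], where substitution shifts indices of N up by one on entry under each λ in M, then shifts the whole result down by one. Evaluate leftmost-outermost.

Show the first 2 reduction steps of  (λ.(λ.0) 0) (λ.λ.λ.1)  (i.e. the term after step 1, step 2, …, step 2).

Answer: after 2 steps: λ.λ.λ.1

Derivation:
  start: (λ.(λ.0) 0) (λ.λ.λ.1)
  [1] (λ.0) (λ.λ.λ.1)
  [2] λ.λ.λ.1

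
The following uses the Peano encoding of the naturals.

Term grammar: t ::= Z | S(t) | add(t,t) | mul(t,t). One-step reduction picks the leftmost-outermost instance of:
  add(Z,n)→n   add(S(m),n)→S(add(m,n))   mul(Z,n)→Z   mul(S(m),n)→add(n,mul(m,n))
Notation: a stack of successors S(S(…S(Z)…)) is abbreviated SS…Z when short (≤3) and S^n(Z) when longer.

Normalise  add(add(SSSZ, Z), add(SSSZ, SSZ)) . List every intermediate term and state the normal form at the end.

Answer: normal form = S^8(Z)  (in 12 steps)

Working:
  start: add(add(SSSZ, Z), add(SSSZ, SSZ))
  →1  add(S(add(SSZ, Z)), add(SSSZ, SSZ))
  →2  S(add(add(SSZ, Z), add(SSSZ, SSZ)))
  →3  S(add(S(add(SZ, Z)), add(SSSZ, SSZ)))
  →4  S(S(add(add(SZ, Z), add(SSSZ, SSZ))))
  →5  S(S(add(S(add(Z, Z)), add(SSSZ, SSZ))))
  →6  S(S(S(add(add(Z, Z), add(SSSZ, SSZ)))))
  →7  S(S(S(add(Z, add(SSSZ, SSZ)))))
  →8  S(S(S(add(SSSZ, SSZ))))
  →9  S(S(S(S(add(SSZ, SSZ)))))
  →10  S(S(S(S(S(add(SZ, SSZ))))))
  →11  S(S(S(S(S(S(add(Z, SSZ)))))))
  →12  S^8(Z)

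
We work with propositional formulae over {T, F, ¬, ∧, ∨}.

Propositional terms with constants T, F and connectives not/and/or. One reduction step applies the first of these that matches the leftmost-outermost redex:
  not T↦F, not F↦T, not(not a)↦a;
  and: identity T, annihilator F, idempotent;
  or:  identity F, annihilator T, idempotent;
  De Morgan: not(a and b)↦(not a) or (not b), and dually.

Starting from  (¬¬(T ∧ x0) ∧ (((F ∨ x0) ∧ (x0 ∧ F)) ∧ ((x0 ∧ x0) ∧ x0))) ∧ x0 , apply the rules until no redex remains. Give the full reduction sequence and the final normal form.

  start: (¬¬(T ∧ x0) ∧ (((F ∨ x0) ∧ (x0 ∧ F)) ∧ ((x0 ∧ x0) ∧ x0))) ∧ x0
  [1] ((T ∧ x0) ∧ (((F ∨ x0) ∧ (x0 ∧ F)) ∧ ((x0 ∧ x0) ∧ x0))) ∧ x0
  [2] (x0 ∧ (((F ∨ x0) ∧ (x0 ∧ F)) ∧ ((x0 ∧ x0) ∧ x0))) ∧ x0
  [3] (x0 ∧ ((x0 ∧ (x0 ∧ F)) ∧ ((x0 ∧ x0) ∧ x0))) ∧ x0
  [4] (x0 ∧ ((x0 ∧ F) ∧ ((x0 ∧ x0) ∧ x0))) ∧ x0
  [5] (x0 ∧ (F ∧ ((x0 ∧ x0) ∧ x0))) ∧ x0
  [6] (x0 ∧ F) ∧ x0
  [7] F ∧ x0
  [8] F

Answer: normal form = F  (in 8 steps)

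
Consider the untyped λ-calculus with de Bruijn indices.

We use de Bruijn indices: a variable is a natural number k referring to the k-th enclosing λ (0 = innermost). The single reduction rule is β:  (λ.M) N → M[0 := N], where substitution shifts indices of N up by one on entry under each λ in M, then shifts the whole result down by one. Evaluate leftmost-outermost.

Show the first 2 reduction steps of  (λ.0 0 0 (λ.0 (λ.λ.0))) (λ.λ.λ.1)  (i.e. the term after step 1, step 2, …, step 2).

Answer: after 2 steps: (λ.λ.1) (λ.λ.λ.1) (λ.0 (λ.λ.0))

Reduction:
  start: (λ.0 0 0 (λ.0 (λ.λ.0))) (λ.λ.λ.1)
  →1  (λ.λ.λ.1) (λ.λ.λ.1) (λ.λ.λ.1) (λ.0 (λ.λ.0))
  →2  (λ.λ.1) (λ.λ.λ.1) (λ.0 (λ.λ.0))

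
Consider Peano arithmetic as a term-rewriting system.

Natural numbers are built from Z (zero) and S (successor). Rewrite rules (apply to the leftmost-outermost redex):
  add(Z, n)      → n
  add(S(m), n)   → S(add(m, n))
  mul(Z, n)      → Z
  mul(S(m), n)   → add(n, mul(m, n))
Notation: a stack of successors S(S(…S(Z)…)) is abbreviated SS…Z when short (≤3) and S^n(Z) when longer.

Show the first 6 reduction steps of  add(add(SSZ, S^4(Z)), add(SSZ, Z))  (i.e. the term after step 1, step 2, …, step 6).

Answer: after 6 steps: S(S(S(add(SSSZ, add(SSZ, Z)))))

Derivation:
  start: add(add(SSZ, S^4(Z)), add(SSZ, Z))
  →1  add(S(add(SZ, S^4(Z))), add(SSZ, Z))
  →2  S(add(add(SZ, S^4(Z)), add(SSZ, Z)))
  →3  S(add(S(add(Z, S^4(Z))), add(SSZ, Z)))
  →4  S(S(add(add(Z, S^4(Z)), add(SSZ, Z))))
  →5  S(S(add(S^4(Z), add(SSZ, Z))))
  →6  S(S(S(add(SSSZ, add(SSZ, Z)))))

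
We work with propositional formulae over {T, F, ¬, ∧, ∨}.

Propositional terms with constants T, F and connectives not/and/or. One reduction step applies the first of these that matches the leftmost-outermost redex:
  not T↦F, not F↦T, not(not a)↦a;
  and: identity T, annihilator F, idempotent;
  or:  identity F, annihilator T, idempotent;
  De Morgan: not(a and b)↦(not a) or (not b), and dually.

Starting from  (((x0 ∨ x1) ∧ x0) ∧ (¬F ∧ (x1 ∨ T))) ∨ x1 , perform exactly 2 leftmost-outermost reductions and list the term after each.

  start: (((x0 ∨ x1) ∧ x0) ∧ (¬F ∧ (x1 ∨ T))) ∨ x1
  →1  (((x0 ∨ x1) ∧ x0) ∧ (T ∧ (x1 ∨ T))) ∨ x1
  →2  (((x0 ∨ x1) ∧ x0) ∧ (x1 ∨ T)) ∨ x1

Answer: after 2 steps: (((x0 ∨ x1) ∧ x0) ∧ (x1 ∨ T)) ∨ x1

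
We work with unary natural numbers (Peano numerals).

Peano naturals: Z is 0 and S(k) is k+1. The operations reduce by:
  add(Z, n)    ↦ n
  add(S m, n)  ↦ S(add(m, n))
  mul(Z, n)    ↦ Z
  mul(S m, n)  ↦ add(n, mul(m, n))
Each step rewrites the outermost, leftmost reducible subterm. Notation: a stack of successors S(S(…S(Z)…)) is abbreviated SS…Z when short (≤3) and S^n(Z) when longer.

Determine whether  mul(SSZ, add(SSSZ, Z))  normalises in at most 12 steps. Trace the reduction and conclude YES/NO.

  start: mul(SSZ, add(SSSZ, Z))
  step 1: add(add(SSSZ, Z), mul(SZ, add(SSSZ, Z)))
  step 2: add(S(add(SSZ, Z)), mul(SZ, add(SSSZ, Z)))
  step 3: S(add(add(SSZ, Z), mul(SZ, add(SSSZ, Z))))
  step 4: S(add(S(add(SZ, Z)), mul(SZ, add(SSSZ, Z))))
  step 5: S(S(add(add(SZ, Z), mul(SZ, add(SSSZ, Z)))))
  step 6: S(S(add(S(add(Z, Z)), mul(SZ, add(SSSZ, Z)))))
  step 7: S(S(S(add(add(Z, Z), mul(SZ, add(SSSZ, Z))))))
  step 8: S(S(S(add(Z, mul(SZ, add(SSSZ, Z))))))
  step 9: S(S(S(mul(SZ, add(SSSZ, Z)))))
  step 10: S(S(S(add(add(SSSZ, Z), mul(Z, add(SSSZ, Z))))))
  step 11: S(S(S(add(S(add(SSZ, Z)), mul(Z, add(SSSZ, Z))))))
  step 12: S(S(S(S(add(add(SSZ, Z), mul(Z, add(SSSZ, Z)))))))

Answer: NO — after 12 steps the term is S(S(S(S(add(add(SSZ, Z), mul(Z, add(SSSZ, Z))))))), not yet normal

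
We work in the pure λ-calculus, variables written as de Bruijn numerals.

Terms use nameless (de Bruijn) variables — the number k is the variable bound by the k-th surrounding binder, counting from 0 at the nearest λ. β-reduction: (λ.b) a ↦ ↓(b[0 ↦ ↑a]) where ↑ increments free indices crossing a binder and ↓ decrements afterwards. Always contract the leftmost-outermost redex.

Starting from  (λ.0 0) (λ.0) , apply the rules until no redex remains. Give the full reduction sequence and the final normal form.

Answer: normal form = λ.0  (in 2 steps)

Working:
  start: (λ.0 0) (λ.0)
  step 1: (λ.0) (λ.0)
  step 2: λ.0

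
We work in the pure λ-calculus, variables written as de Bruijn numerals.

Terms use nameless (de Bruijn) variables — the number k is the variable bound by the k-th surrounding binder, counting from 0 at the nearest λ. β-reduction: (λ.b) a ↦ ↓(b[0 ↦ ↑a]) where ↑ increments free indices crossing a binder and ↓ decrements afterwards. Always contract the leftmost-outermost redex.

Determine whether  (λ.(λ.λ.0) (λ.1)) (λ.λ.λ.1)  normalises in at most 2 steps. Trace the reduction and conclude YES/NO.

  start: (λ.(λ.λ.0) (λ.1)) (λ.λ.λ.1)
  →1  (λ.λ.0) (λ.λ.λ.λ.1)
  →2  λ.0

Answer: YES — reaches normal form λ.0 in 2 ≤ 2 steps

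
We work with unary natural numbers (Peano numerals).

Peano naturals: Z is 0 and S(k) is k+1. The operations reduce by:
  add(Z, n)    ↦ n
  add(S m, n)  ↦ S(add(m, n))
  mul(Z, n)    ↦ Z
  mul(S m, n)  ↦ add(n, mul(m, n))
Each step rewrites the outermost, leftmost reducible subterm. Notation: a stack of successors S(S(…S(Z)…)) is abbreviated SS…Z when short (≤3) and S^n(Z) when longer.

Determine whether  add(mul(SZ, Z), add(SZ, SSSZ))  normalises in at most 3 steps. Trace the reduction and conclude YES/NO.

  start: add(mul(SZ, Z), add(SZ, SSSZ))
  [1] add(add(Z, mul(Z, Z)), add(SZ, SSSZ))
  [2] add(mul(Z, Z), add(SZ, SSSZ))
  [3] add(Z, add(SZ, SSSZ))

Answer: NO — after 3 steps the term is add(Z, add(SZ, SSSZ)), not yet normal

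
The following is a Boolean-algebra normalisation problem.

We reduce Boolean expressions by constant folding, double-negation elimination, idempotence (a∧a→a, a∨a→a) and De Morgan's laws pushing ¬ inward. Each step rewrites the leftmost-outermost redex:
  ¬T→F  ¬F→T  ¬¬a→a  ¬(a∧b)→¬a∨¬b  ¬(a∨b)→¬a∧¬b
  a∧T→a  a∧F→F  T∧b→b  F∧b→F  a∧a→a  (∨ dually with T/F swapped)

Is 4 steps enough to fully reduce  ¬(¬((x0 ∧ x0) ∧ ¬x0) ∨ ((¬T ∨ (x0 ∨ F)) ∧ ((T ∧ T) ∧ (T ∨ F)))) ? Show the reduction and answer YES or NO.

  start: ¬(¬((x0 ∧ x0) ∧ ¬x0) ∨ ((¬T ∨ (x0 ∨ F)) ∧ ((T ∧ T) ∧ (T ∨ F))))
  [1] ¬¬((x0 ∧ x0) ∧ ¬x0) ∧ ¬((¬T ∨ (x0 ∨ F)) ∧ ((T ∧ T) ∧ (T ∨ F)))
  [2] ((x0 ∧ x0) ∧ ¬x0) ∧ ¬((¬T ∨ (x0 ∨ F)) ∧ ((T ∧ T) ∧ (T ∨ F)))
  [3] (x0 ∧ ¬x0) ∧ ¬((¬T ∨ (x0 ∨ F)) ∧ ((T ∧ T) ∧ (T ∨ F)))
  [4] (x0 ∧ ¬x0) ∧ (¬(¬T ∨ (x0 ∨ F)) ∨ ¬((T ∧ T) ∧ (T ∨ F)))

Answer: NO — after 4 steps the term is (x0 ∧ ¬x0) ∧ (¬(¬T ∨ (x0 ∨ F)) ∨ ¬((T ∧ T) ∧ (T ∨ F))), not yet normal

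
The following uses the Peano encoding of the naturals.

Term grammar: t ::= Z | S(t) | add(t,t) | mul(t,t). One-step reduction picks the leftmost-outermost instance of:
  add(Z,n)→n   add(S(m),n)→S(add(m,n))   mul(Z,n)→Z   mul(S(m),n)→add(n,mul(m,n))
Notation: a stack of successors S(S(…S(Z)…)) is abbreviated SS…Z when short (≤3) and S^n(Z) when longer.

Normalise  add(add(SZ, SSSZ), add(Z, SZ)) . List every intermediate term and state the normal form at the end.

  start: add(add(SZ, SSSZ), add(Z, SZ))
  [1] add(S(add(Z, SSSZ)), add(Z, SZ))
  [2] S(add(add(Z, SSSZ), add(Z, SZ)))
  [3] S(add(SSSZ, add(Z, SZ)))
  [4] S(S(add(SSZ, add(Z, SZ))))
  [5] S(S(S(add(SZ, add(Z, SZ)))))
  [6] S(S(S(S(add(Z, add(Z, SZ))))))
  [7] S(S(S(S(add(Z, SZ)))))
  [8] S^5(Z)

Answer: normal form = S^5(Z)  (in 8 steps)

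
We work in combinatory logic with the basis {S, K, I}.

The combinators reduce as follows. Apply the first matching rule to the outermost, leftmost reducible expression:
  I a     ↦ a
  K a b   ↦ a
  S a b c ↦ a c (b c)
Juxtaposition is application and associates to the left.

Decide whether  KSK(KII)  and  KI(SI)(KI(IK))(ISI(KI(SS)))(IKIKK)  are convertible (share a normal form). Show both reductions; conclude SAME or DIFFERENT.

Answer: DIFFERENT — A ⇓ SI, B ⇓ KK

Derivation:
Term A:
  start: KSK(KII)
  [1] S(KII)
  [2] SI

Term B:
  start: KI(SI)(KI(IK))(ISI(KI(SS)))(IKIKK)
  [1] I(KI(IK))(ISI(KI(SS)))(IKIKK)
  [2] KI(IK)(ISI(KI(SS)))(IKIKK)
  [3] I(ISI(KI(SS)))(IKIKK)
  [4] ISI(KI(SS))(IKIKK)
  [5] SI(KI(SS))(IKIKK)
  [6] I(IKIKK)(KI(SS)(IKIKK))
  [7] IKIKK(KI(SS)(IKIKK))
  [8] KIKK(KI(SS)(IKIKK))
  [9] IK(KI(SS)(IKIKK))
  [10] K(KI(SS)(IKIKK))
  [11] K(I(IKIKK))
  [12] K(IKIKK)
  [13] K(KIKK)
  [14] K(IK)
  [15] KK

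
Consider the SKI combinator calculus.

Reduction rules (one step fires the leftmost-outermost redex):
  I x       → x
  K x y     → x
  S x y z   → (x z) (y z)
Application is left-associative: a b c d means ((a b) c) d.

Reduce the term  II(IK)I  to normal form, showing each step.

Answer: normal form = KI  (in 3 steps)

Reduction:
  start: II(IK)I
  →1  I(IK)I
  →2  IKI
  →3  KI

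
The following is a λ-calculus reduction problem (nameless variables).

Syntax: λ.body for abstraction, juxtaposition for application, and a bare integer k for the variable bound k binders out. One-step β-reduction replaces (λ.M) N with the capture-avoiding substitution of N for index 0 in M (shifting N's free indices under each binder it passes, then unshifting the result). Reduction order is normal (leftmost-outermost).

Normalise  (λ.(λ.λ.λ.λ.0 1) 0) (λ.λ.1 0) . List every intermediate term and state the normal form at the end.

  start: (λ.(λ.λ.λ.λ.0 1) 0) (λ.λ.1 0)
  [1] (λ.λ.λ.λ.0 1) (λ.λ.1 0)
  [2] λ.λ.λ.0 1

Answer: normal form = λ.λ.λ.0 1  (in 2 steps)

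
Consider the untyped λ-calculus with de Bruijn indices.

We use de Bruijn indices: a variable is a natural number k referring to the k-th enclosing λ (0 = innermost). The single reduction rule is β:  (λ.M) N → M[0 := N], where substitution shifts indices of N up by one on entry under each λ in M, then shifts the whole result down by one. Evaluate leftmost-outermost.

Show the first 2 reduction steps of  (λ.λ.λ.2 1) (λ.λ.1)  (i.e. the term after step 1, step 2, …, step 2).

Answer: after 2 steps: λ.λ.λ.2

Derivation:
  start: (λ.λ.λ.2 1) (λ.λ.1)
  step 1: λ.λ.(λ.λ.1) 1
  step 2: λ.λ.λ.2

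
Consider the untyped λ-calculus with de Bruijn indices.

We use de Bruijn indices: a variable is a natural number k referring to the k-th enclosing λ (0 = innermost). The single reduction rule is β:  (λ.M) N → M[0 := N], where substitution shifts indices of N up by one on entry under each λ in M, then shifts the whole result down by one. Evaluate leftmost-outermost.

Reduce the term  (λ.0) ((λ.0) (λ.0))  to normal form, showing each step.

Answer: normal form = λ.0  (in 2 steps)

Reduction:
  start: (λ.0) ((λ.0) (λ.0))
  step 1: (λ.0) (λ.0)
  step 2: λ.0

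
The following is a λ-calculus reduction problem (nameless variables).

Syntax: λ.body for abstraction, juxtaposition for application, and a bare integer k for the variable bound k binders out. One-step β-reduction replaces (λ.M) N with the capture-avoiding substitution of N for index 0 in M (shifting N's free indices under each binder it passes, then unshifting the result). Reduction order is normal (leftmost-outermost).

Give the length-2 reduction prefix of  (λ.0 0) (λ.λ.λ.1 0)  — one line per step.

Answer: after 2 steps: λ.λ.1 0

Working:
  start: (λ.0 0) (λ.λ.λ.1 0)
  →1  (λ.λ.λ.1 0) (λ.λ.λ.1 0)
  →2  λ.λ.1 0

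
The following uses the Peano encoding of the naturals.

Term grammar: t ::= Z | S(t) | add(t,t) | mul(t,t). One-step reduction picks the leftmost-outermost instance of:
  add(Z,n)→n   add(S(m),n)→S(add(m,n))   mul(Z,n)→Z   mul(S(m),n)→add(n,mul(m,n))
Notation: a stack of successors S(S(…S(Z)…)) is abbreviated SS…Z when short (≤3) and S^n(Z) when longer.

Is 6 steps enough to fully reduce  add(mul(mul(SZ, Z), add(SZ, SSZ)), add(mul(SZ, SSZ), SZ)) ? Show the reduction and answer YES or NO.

Answer: NO — after 6 steps the term is add(add(SSZ, mul(Z, SSZ)), SZ), not yet normal

Reduction:
  start: add(mul(mul(SZ, Z), add(SZ, SSZ)), add(mul(SZ, SSZ), SZ))
  →1  add(mul(add(Z, mul(Z, Z)), add(SZ, SSZ)), add(mul(SZ, SSZ), SZ))
  →2  add(mul(mul(Z, Z), add(SZ, SSZ)), add(mul(SZ, SSZ), SZ))
  →3  add(mul(Z, add(SZ, SSZ)), add(mul(SZ, SSZ), SZ))
  →4  add(Z, add(mul(SZ, SSZ), SZ))
  →5  add(mul(SZ, SSZ), SZ)
  →6  add(add(SSZ, mul(Z, SSZ)), SZ)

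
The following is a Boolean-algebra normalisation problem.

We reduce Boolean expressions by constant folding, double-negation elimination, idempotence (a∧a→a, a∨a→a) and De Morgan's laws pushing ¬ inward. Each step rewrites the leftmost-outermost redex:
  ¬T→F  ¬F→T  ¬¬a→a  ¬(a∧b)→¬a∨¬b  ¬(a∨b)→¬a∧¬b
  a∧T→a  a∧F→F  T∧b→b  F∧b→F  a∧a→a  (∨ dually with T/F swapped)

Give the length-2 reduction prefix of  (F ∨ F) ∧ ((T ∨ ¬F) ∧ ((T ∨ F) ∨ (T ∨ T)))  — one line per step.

  start: (F ∨ F) ∧ ((T ∨ ¬F) ∧ ((T ∨ F) ∨ (T ∨ T)))
  →1  F ∧ ((T ∨ ¬F) ∧ ((T ∨ F) ∨ (T ∨ T)))
  →2  F

Answer: after 2 steps: F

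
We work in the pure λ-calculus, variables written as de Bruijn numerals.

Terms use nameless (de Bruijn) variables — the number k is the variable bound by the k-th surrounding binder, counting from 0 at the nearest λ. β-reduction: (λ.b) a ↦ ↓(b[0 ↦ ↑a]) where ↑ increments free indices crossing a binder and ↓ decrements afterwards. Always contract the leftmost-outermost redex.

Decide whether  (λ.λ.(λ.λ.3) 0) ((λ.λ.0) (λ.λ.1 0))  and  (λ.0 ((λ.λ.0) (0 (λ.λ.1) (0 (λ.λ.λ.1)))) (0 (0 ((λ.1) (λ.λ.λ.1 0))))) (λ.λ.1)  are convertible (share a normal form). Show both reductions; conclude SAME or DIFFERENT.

Term A:
  start: (λ.λ.(λ.λ.3) 0) ((λ.λ.0) (λ.λ.1 0))
  [1] λ.(λ.λ.(λ.λ.0) (λ.λ.1 0)) 0
  [2] λ.λ.(λ.λ.0) (λ.λ.1 0)
  [3] λ.λ.λ.0

Term B:
  start: (λ.0 ((λ.λ.0) (0 (λ.λ.1) (0 (λ.λ.λ.1)))) (0 (0 ((λ.1) (λ.λ.λ.1 0))))) (λ.λ.1)
  [1] (λ.λ.1) ((λ.λ.0) ((λ.λ.1) (λ.λ.1) ((λ.λ.1) (λ.λ.λ.1)))) ((λ.λ.1) ((λ.λ.1) ((λ.λ.λ.1) (λ.λ.λ.1 0))))
  [2] (λ.(λ.λ.0) ((λ.λ.1) (λ.λ.1) ((λ.λ.1) (λ.λ.λ.1)))) ((λ.λ.1) ((λ.λ.1) ((λ.λ.λ.1) (λ.λ.λ.1 0))))
  [3] (λ.λ.0) ((λ.λ.1) (λ.λ.1) ((λ.λ.1) (λ.λ.λ.1)))
  [4] λ.0

Answer: DIFFERENT — A ⇓ λ.λ.λ.0, B ⇓ λ.0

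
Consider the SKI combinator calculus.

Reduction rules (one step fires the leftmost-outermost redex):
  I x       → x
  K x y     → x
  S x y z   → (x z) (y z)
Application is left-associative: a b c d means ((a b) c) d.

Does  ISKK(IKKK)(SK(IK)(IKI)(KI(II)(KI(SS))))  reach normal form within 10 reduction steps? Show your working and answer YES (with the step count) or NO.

  start: ISKK(IKKK)(SK(IK)(IKI)(KI(II)(KI(SS))))
  [1] SKK(IKKK)(SK(IK)(IKI)(KI(II)(KI(SS))))
  [2] K(IKKK)(K(IKKK))(SK(IK)(IKI)(KI(II)(KI(SS))))
  [3] IKKK(SK(IK)(IKI)(KI(II)(KI(SS))))
  [4] KKK(SK(IK)(IKI)(KI(II)(KI(SS))))
  [5] K(SK(IK)(IKI)(KI(II)(KI(SS))))
  [6] K(K(IKI)(IK(IKI))(KI(II)(KI(SS))))
  [7] K(IKI(KI(II)(KI(SS))))
  [8] K(KI(KI(II)(KI(SS))))
  [9] KI

Answer: YES — reaches normal form KI in 9 ≤ 10 steps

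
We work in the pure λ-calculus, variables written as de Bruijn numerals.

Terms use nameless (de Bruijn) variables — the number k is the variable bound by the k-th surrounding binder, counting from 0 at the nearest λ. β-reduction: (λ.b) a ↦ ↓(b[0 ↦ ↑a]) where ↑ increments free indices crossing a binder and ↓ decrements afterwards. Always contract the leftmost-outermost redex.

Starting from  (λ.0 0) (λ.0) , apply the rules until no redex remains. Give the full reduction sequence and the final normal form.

Answer: normal form = λ.0  (in 2 steps)

Working:
  start: (λ.0 0) (λ.0)
  →1  (λ.0) (λ.0)
  →2  λ.0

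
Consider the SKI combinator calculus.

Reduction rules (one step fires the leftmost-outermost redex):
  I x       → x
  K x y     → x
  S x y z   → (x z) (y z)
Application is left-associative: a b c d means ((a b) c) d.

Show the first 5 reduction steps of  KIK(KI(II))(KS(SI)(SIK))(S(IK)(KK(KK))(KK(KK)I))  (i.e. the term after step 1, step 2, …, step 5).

  start: KIK(KI(II))(KS(SI)(SIK))(S(IK)(KK(KK))(KK(KK)I))
  [1] I(KI(II))(KS(SI)(SIK))(S(IK)(KK(KK))(KK(KK)I))
  [2] KI(II)(KS(SI)(SIK))(S(IK)(KK(KK))(KK(KK)I))
  [3] I(KS(SI)(SIK))(S(IK)(KK(KK))(KK(KK)I))
  [4] KS(SI)(SIK)(S(IK)(KK(KK))(KK(KK)I))
  [5] S(SIK)(S(IK)(KK(KK))(KK(KK)I))

Answer: after 5 steps: S(SIK)(S(IK)(KK(KK))(KK(KK)I))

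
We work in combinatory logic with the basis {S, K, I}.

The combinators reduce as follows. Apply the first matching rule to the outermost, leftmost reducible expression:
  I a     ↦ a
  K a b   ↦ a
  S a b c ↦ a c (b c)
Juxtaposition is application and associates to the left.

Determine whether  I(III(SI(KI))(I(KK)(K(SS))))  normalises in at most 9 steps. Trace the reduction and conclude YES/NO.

  start: I(III(SI(KI))(I(KK)(K(SS))))
  [1] III(SI(KI))(I(KK)(K(SS)))
  [2] II(SI(KI))(I(KK)(K(SS)))
  [3] I(SI(KI))(I(KK)(K(SS)))
  [4] SI(KI)(I(KK)(K(SS)))
  [5] I(I(KK)(K(SS)))(KI(I(KK)(K(SS))))
  [6] I(KK)(K(SS))(KI(I(KK)(K(SS))))
  [7] KK(K(SS))(KI(I(KK)(K(SS))))
  [8] K(KI(I(KK)(K(SS))))
  [9] KI

Answer: YES — reaches normal form KI in 9 ≤ 9 steps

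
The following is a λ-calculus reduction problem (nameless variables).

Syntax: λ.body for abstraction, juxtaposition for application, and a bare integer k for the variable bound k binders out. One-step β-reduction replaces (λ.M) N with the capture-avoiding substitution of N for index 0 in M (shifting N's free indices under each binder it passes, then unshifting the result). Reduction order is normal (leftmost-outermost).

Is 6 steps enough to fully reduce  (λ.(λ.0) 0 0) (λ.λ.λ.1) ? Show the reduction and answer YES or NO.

Answer: YES — reaches normal form λ.λ.1 in 3 ≤ 6 steps

Derivation:
  start: (λ.(λ.0) 0 0) (λ.λ.λ.1)
  step 1: (λ.0) (λ.λ.λ.1) (λ.λ.λ.1)
  step 2: (λ.λ.λ.1) (λ.λ.λ.1)
  step 3: λ.λ.1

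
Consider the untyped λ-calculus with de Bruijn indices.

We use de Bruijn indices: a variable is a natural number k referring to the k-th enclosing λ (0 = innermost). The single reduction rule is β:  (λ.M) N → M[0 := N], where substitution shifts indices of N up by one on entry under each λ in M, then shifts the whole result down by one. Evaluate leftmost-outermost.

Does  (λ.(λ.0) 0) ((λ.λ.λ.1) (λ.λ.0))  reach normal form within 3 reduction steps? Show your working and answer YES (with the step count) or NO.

  start: (λ.(λ.0) 0) ((λ.λ.λ.1) (λ.λ.0))
  step 1: (λ.0) ((λ.λ.λ.1) (λ.λ.0))
  step 2: (λ.λ.λ.1) (λ.λ.0)
  step 3: λ.λ.1

Answer: YES — reaches normal form λ.λ.1 in 3 ≤ 3 steps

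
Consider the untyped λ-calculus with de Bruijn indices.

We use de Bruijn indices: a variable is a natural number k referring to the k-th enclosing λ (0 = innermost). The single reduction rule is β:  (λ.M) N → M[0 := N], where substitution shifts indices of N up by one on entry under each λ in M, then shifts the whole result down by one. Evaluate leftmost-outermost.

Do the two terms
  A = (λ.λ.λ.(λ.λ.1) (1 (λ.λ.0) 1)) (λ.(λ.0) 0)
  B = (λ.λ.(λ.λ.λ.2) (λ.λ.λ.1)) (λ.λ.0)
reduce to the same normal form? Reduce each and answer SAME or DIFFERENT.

Answer: DIFFERENT — A ⇓ λ.λ.λ.2 (λ.λ.0) 2, B ⇓ λ.λ.λ.λ.λ.λ.1

Reduction:
Term A:
  start: (λ.λ.λ.(λ.λ.1) (1 (λ.λ.0) 1)) (λ.(λ.0) 0)
  [1] λ.λ.(λ.λ.1) (1 (λ.λ.0) 1)
  [2] λ.λ.λ.2 (λ.λ.0) 2

Term B:
  start: (λ.λ.(λ.λ.λ.2) (λ.λ.λ.1)) (λ.λ.0)
  [1] λ.(λ.λ.λ.2) (λ.λ.λ.1)
  [2] λ.λ.λ.λ.λ.λ.1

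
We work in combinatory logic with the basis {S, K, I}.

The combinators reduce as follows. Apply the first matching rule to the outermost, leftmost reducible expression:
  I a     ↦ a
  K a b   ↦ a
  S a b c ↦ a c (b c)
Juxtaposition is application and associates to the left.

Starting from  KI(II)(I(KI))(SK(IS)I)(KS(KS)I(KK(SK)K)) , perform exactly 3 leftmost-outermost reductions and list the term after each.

  start: KI(II)(I(KI))(SK(IS)I)(KS(KS)I(KK(SK)K))
  step 1: I(I(KI))(SK(IS)I)(KS(KS)I(KK(SK)K))
  step 2: I(KI)(SK(IS)I)(KS(KS)I(KK(SK)K))
  step 3: KI(SK(IS)I)(KS(KS)I(KK(SK)K))

Answer: after 3 steps: KI(SK(IS)I)(KS(KS)I(KK(SK)K))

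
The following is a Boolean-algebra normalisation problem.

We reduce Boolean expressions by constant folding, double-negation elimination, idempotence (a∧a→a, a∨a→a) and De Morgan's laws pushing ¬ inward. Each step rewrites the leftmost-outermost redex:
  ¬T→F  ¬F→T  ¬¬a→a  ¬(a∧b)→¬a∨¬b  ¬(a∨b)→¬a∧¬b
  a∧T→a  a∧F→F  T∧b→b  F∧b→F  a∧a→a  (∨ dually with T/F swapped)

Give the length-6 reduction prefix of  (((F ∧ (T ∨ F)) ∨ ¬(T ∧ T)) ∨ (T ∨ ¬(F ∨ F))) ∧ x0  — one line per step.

Answer: after 6 steps: (T ∨ ¬(F ∨ F)) ∧ x0

Reduction:
  start: (((F ∧ (T ∨ F)) ∨ ¬(T ∧ T)) ∨ (T ∨ ¬(F ∨ F))) ∧ x0
  step 1: ((F ∨ ¬(T ∧ T)) ∨ (T ∨ ¬(F ∨ F))) ∧ x0
  step 2: (¬(T ∧ T) ∨ (T ∨ ¬(F ∨ F))) ∧ x0
  step 3: ((¬T ∨ ¬T) ∨ (T ∨ ¬(F ∨ F))) ∧ x0
  step 4: (¬T ∨ (T ∨ ¬(F ∨ F))) ∧ x0
  step 5: (F ∨ (T ∨ ¬(F ∨ F))) ∧ x0
  step 6: (T ∨ ¬(F ∨ F)) ∧ x0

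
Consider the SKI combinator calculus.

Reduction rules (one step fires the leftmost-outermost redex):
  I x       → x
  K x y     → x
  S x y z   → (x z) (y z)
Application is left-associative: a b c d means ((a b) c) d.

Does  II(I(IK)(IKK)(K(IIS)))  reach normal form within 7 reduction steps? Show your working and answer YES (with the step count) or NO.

Answer: YES — reaches normal form KK in 6 ≤ 7 steps

Derivation:
  start: II(I(IK)(IKK)(K(IIS)))
  step 1: I(I(IK)(IKK)(K(IIS)))
  step 2: I(IK)(IKK)(K(IIS))
  step 3: IK(IKK)(K(IIS))
  step 4: K(IKK)(K(IIS))
  step 5: IKK
  step 6: KK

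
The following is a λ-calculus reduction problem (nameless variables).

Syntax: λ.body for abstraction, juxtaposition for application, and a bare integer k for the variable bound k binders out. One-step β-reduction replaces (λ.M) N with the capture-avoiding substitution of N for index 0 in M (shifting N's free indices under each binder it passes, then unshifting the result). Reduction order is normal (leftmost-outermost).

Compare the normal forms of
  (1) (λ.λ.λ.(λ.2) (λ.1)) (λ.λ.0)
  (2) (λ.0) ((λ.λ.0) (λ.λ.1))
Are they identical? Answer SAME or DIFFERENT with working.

Answer: DIFFERENT — A ⇓ λ.λ.1, B ⇓ λ.0

Derivation:
Term A:
  start: (λ.λ.λ.(λ.2) (λ.1)) (λ.λ.0)
  →1  λ.λ.(λ.2) (λ.1)
  →2  λ.λ.1

Term B:
  start: (λ.0) ((λ.λ.0) (λ.λ.1))
  →1  (λ.λ.0) (λ.λ.1)
  →2  λ.0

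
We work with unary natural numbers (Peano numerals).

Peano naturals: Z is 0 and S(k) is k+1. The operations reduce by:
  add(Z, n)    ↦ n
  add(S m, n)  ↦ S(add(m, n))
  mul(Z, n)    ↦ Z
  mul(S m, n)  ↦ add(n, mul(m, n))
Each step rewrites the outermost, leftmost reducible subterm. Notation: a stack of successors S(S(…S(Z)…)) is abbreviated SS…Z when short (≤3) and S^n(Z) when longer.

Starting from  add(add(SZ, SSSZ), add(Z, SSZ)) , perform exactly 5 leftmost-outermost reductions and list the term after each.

  start: add(add(SZ, SSSZ), add(Z, SSZ))
  →1  add(S(add(Z, SSSZ)), add(Z, SSZ))
  →2  S(add(add(Z, SSSZ), add(Z, SSZ)))
  →3  S(add(SSSZ, add(Z, SSZ)))
  →4  S(S(add(SSZ, add(Z, SSZ))))
  →5  S(S(S(add(SZ, add(Z, SSZ)))))

Answer: after 5 steps: S(S(S(add(SZ, add(Z, SSZ)))))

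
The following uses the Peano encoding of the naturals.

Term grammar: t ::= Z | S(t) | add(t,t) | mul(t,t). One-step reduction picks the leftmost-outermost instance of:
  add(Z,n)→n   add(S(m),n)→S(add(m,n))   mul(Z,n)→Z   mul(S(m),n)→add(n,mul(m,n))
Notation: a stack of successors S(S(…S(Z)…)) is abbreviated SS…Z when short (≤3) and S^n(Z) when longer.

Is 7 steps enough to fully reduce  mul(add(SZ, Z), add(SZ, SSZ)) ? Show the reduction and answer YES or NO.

  start: mul(add(SZ, Z), add(SZ, SSZ))
  [1] mul(S(add(Z, Z)), add(SZ, SSZ))
  [2] add(add(SZ, SSZ), mul(add(Z, Z), add(SZ, SSZ)))
  [3] add(S(add(Z, SSZ)), mul(add(Z, Z), add(SZ, SSZ)))
  [4] S(add(add(Z, SSZ), mul(add(Z, Z), add(SZ, SSZ))))
  [5] S(add(SSZ, mul(add(Z, Z), add(SZ, SSZ))))
  [6] S(S(add(SZ, mul(add(Z, Z), add(SZ, SSZ)))))
  [7] S(S(S(add(Z, mul(add(Z, Z), add(SZ, SSZ))))))

Answer: NO — after 7 steps the term is S(S(S(add(Z, mul(add(Z, Z), add(SZ, SSZ)))))), not yet normal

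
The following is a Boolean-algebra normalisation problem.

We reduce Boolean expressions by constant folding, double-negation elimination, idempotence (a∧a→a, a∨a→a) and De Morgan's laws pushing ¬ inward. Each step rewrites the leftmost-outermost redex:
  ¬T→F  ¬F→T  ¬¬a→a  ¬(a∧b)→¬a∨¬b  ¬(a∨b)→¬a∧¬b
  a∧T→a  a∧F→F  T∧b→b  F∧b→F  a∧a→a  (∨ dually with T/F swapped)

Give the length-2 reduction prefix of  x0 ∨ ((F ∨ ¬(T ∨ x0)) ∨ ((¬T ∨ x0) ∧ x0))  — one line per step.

  start: x0 ∨ ((F ∨ ¬(T ∨ x0)) ∨ ((¬T ∨ x0) ∧ x0))
  step 1: x0 ∨ (¬(T ∨ x0) ∨ ((¬T ∨ x0) ∧ x0))
  step 2: x0 ∨ ((¬T ∧ ¬x0) ∨ ((¬T ∨ x0) ∧ x0))

Answer: after 2 steps: x0 ∨ ((¬T ∧ ¬x0) ∨ ((¬T ∨ x0) ∧ x0))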